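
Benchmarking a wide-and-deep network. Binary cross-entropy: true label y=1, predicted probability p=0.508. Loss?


BCE = -[y·ln(p) + (1-y)·ln(1-p)]
= -1·ln(0.508) - 0
= -ln(0.508) = 0.6773

0.6773


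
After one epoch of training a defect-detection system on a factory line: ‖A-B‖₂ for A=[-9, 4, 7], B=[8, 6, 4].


d = √((-9-8)² + (4-6)² + (7-4)²)
  = √(289 + 4 + 9)
  = √302 = 17.3781

17.3781


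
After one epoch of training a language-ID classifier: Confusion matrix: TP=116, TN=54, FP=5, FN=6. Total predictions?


Total = TP + TN + FP + FN
= 116 + 54 + 5 + 6
= 181
(Predicted positive: 121, predicted negative: 60)

181


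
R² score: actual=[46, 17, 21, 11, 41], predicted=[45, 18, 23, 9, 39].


ȳ = 27.2
SS_res = Σ(y-ŷ)² = 14
SS_tot = Σ(y-ȳ)² = 948.8
R² = 1 - SS_res/SS_tot = 1 - 0.0148 = 0.9852

0.9852


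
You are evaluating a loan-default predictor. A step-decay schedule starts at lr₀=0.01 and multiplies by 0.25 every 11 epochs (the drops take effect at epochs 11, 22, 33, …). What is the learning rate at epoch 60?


n_drops = ⌊60/11⌋ = 5
lr = 0.01·0.25^5 = 0.01·0.0009765625 = 0.000009765625

0.000009765625


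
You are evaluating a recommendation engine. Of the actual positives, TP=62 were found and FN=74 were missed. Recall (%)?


Recall = TP/(TP+FN)
= 62/(62+74)
= 62/136 = 45.59%

45.59%


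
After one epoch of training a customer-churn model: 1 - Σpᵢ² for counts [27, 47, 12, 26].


Probabilities: [27/112, 47/112, 12/112, 26/112] ≈ [0.2411, 0.4196, 0.1071, 0.2321]
Σpᵢ² = (729 + 2209 + 144 + 676)/112² = 3758/12544
Gini = 1 - Σpᵢ² = 1 - 3758/12544 = 0.7004

0.7004


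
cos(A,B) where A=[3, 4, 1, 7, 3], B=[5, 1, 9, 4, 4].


A·B = 3·5 + 4·1 + 1·9 + 7·4 + 3·4 = 68
‖A‖ = √84 = 9.1652, ‖B‖ = √139 = 11.7898
cos = 68/(√84·√139) = 68/√11676 = 0.6293

0.6293


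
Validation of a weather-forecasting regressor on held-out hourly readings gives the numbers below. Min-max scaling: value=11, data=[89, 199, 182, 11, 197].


min=11, max=199
(11-11)/(199-11) = 0/188 = 0.0

0.0


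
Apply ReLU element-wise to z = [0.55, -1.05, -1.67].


ReLU(0.55) = max(0, 0.55) = 0.55
ReLU(-1.05) = max(0, -1.05) = 0.0
ReLU(-1.67) = max(0, -1.67) = 0.0
result = [0.55, 0.0, 0.0]

[0.55, 0.0, 0.0]


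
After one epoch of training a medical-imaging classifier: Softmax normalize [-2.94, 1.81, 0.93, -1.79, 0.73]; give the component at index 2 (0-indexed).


Exponentials: e^-2.94=0.0529, e^1.81=6.1104, e^0.93=2.5345, e^-1.79=0.167, e^0.73=2.0751
Sum = 10.9399
Softmax = [0.0048, 0.5585, 0.2317, 0.0153, 0.1897]
p[2] = 2.5345/10.9399 = 0.2317

0.2317


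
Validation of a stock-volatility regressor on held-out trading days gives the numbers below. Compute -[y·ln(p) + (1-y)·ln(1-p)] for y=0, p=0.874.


BCE = -[y·ln(p) + (1-y)·ln(1-p)]
= -0 - 1·ln(1-0.874)
= -ln(0.126) = 2.0715

2.0715


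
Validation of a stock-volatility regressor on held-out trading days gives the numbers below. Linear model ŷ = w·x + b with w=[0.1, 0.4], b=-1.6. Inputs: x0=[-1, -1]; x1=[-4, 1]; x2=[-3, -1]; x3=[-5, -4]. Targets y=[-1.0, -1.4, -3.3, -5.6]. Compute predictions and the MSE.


ŷ0 = (0.1)·(-1) + (0.4)·(-1) - 1.6 = -2.1
ŷ1 = (0.1)·(-4) + (0.4)·(1) - 1.6 = -1.6
ŷ2 = (0.1)·(-3) + (0.4)·(-1) - 1.6 = -2.3
ŷ3 = (0.1)·(-5) + (0.4)·(-4) - 1.6 = -3.7
errors² = [1.21, 0.04, 1.0, 3.61]
MSE = 5.8600/4 = 1.465

1.465


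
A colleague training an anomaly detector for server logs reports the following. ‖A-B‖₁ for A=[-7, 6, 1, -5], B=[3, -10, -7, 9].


d = |-7-3| + |6+ 10| + |1+ 7| + |-5-9|
  = 10 + 16 + 8 + 14
  = 48

48


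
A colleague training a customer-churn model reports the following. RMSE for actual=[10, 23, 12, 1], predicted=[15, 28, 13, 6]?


MSE = 76/4 = 19
RMSE = √(76/4) = 4.3589

4.3589


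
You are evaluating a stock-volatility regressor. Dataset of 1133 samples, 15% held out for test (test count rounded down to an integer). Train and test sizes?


Test = ⌊1133·15/100⌋ = 169
Train = 1133 - 169 = 964

Train: 964, Test: 169


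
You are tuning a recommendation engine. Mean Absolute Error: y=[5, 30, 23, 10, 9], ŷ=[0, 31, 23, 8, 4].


Absolute errors: |5-0|=5, |30-31|=1, |23-23|=0, |10-8|=2, |9-4|=5
Sum = 13
MAE = 13/5 = 13/5

13/5


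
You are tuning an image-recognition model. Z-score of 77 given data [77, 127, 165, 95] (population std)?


μ = 116, σ = 33.4813
z = (77 - 116)/33.4813 = -1.1648

-1.1648


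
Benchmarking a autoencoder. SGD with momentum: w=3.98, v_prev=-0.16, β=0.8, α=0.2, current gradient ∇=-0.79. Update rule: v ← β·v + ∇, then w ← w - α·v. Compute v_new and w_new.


v_new = 0.8·-0.16 - 0.79 = -0.128 - 0.79 = -0.918
w_new = 3.98 - 0.2·-0.918 = 3.98 + 0.1836 = 4.1636

v_new=-0.918, w_new=4.1636


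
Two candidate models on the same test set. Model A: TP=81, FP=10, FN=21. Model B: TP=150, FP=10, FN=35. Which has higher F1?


Model A: P=81/91=0.8901, R=81/102=0.7941, F1=2PR/(P+R)=2TP/(2TP+FP+FN)=162/193=0.8394
Model B: P=150/160=0.9375, R=150/185=0.8108, F1=2PR/(P+R)=2TP/(2TP+FP+FN)=300/345=0.8696
0.8394 < 0.8696 → Model B

Model B


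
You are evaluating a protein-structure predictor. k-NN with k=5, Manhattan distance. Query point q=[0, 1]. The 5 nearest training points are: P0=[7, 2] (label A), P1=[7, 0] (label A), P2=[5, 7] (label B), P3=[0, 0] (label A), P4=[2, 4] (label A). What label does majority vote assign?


d(q,P0) = 8  (label A)
d(q,P1) = 8  (label A)
d(q,P2) = 11  (label B)
d(q,P3) = 1  (label A)
d(q,P4) = 5  (label A)
Votes: A=4, B=1
Majority → A

A


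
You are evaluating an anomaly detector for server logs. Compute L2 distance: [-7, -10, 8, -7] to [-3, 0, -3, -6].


d = √((-7+ 3)² + (-10-0)² + (8+ 3)² + (-7+ 6)²)
  = √(16 + 100 + 121 + 1)
  = √238 = 15.4272

15.4272


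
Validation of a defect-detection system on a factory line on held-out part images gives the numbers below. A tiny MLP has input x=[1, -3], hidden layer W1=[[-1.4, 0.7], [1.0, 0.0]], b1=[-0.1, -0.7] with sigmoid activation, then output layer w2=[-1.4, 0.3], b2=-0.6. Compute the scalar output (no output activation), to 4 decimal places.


z1[0] = (-1.4)·(1) + (0.7)·(-3) - 0.1 = -3.6
z1[1] = (1.0)·(1) + (0.0)·(-3) - 0.7 = 0.3
h = sigmoid(z1) = [0.0266, 0.5744]
output = (-1.4)·(0.0266) + (0.3)·(0.5744) - 0.6 = -0.4649

-0.4649


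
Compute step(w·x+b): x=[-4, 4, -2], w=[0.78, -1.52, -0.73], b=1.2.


z = (-4)·(0.78) + (4)·(-1.52) + (-2)·(-0.73) + 1.2
  = -6.54
step(z) = 0 (z<0)

0


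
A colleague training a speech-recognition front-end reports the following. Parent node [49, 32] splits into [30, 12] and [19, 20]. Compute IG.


Parent = [49, 32], H_parent = 0.968
H_left = 0.8631 (n=42), H_right = 0.9995 (n=39)
H_children = (42/81)·0.8631 + (39/81)·0.9995 = 0.9288
IG = 0.968 - 0.9288 = 0.0392

0.0392


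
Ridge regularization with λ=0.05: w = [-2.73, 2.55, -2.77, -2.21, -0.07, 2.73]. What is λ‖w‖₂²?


‖w‖₂² = (-2.73)² + (2.55)² + (-2.77)² + (-2.21)² + (-0.07)² + (2.73)²
     = 7.4529 + 6.5025 + 7.6729 + 4.8841 + 0.0049 + 7.4529
     = 33.9702
λ·‖w‖₂² = 0.05·33.9702 = 1.69851

1.69851


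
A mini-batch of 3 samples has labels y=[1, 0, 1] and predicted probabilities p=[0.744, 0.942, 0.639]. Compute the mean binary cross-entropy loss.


L[0] = -ln(0.744) = 0.2957
L[1] = -ln(1-0.942) = -ln(0.058) = 2.8473
L[2] = -ln(0.639) = 0.4479
mean = (0.2957 + 2.8473 + 0.4479)/3 = 1.197

1.197


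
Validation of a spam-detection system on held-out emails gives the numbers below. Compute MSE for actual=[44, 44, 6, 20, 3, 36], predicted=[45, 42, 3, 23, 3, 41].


Squared errors: (44-45)²=1, (44-42)²=4, (6-3)²=9, (20-23)²=9, (3-3)²=0, (36-41)²=25
Sum = 48
MSE = 48/6 = 8

8


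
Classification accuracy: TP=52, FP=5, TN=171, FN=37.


Accuracy = (TP+TN)/(TP+TN+FP+FN)
= (52+171)/(265)
= 223/265 = 84.15%

84.15%


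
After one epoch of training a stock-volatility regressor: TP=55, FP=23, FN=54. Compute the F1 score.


Precision = 55/78 = 0.7051
Recall = 55/109 = 0.5046
F1 = 2·P·R/(P+R) = 2·TP/(2·TP+FP+FN) = 110/(110+23+54) = 110/187 = 0.5882

0.5882


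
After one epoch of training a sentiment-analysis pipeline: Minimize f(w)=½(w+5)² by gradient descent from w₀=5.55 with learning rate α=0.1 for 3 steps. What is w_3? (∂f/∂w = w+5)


step 1: grad = 5.55+5 = 10.55; w = 5.55 - 0.1·(10.55) = 4.495
step 2: grad = 4.495+5 = 9.495; w = 4.495 - 0.1·(9.495) = 3.5455
step 3: grad = 3.5455+5 = 8.5455; w = 3.5455 - 0.1·(8.5455) = 2.69095

2.69095


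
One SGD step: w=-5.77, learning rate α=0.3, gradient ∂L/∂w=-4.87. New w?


w_new = w - α·∇
= -5.77 - 0.3·-4.87
= -5.77 + 1.461
= -4.309

-4.309


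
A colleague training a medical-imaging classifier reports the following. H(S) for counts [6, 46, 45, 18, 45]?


Probabilities: [6/160, 46/160, 45/160, 18/160, 45/160] ≈ [0.0375, 0.2875, 0.2812, 0.1125, 0.2812]
H = -((6/160)·log₂(6/160) + (46/160)·log₂(46/160) + (45/160)·log₂(45/160) + (18/160)·log₂(18/160) + (45/160)·log₂(45/160))
  = 2.0787 bits

2.0787 bits


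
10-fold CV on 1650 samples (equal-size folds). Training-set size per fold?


Fold size = 1650/10 = 165
Training per fold = 1650 - 165 = 1485

1485


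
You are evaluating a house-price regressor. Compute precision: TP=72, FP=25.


Precision = TP/(TP+FP)
= 72/(72+25)
= 72/97 = 74.23%

74.23%


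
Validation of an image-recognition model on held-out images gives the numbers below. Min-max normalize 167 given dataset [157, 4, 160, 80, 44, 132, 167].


min=4, max=167
(167-4)/(167-4) = 163/163 = 1.0

1.0


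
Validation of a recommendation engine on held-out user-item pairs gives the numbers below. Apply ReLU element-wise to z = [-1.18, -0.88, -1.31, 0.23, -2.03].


ReLU(-1.18) = max(0, -1.18) = 0.0
ReLU(-0.88) = max(0, -0.88) = 0.0
ReLU(-1.31) = max(0, -1.31) = 0.0
ReLU(0.23) = max(0, 0.23) = 0.23
ReLU(-2.03) = max(0, -2.03) = 0.0
result = [0.0, 0.0, 0.0, 0.23, 0.0]

[0.0, 0.0, 0.0, 0.23, 0.0]


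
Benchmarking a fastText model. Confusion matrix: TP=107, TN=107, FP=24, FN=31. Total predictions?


Total = TP + TN + FP + FN
= 107 + 107 + 24 + 31
= 269
(Predicted positive: 131, predicted negative: 138)

269


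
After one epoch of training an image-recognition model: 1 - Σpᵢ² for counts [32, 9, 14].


Probabilities: [32/55, 9/55, 14/55] ≈ [0.5818, 0.1636, 0.2545]
Σpᵢ² = (1024 + 81 + 196)/55² = 1301/3025
Gini = 1 - Σpᵢ² = 1 - 1301/3025 = 0.5699

0.5699


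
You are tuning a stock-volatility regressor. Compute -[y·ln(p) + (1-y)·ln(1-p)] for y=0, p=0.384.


BCE = -[y·ln(p) + (1-y)·ln(1-p)]
= -0 - 1·ln(1-0.384)
= -ln(0.616) = 0.4845

0.4845


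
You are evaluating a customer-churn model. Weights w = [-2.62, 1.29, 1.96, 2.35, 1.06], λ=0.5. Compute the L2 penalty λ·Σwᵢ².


‖w‖₂² = (-2.62)² + (1.29)² + (1.96)² + (2.35)² + (1.06)²
     = 6.8644 + 1.6641 + 3.8416 + 5.5225 + 1.1236
     = 19.0162
λ·‖w‖₂² = 0.5·19.0162 = 9.5081

9.5081


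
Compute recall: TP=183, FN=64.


Recall = TP/(TP+FN)
= 183/(183+64)
= 183/247 = 74.09%

74.09%


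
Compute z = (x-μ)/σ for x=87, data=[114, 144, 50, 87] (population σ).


μ = 98.75, σ = 34.6221
z = (87 - 98.75)/34.6221 = -0.3394

-0.3394


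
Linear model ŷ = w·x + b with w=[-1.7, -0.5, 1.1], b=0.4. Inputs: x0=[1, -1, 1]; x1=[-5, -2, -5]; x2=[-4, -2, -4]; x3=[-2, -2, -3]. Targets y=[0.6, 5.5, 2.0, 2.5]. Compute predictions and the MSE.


ŷ0 = (-1.7)·(1) + (-0.5)·(-1) + (1.1)·(1) + 0.4 = 0.3
ŷ1 = (-1.7)·(-5) + (-0.5)·(-2) + (1.1)·(-5) + 0.4 = 4.4
ŷ2 = (-1.7)·(-4) + (-0.5)·(-2) + (1.1)·(-4) + 0.4 = 3.8
ŷ3 = (-1.7)·(-2) + (-0.5)·(-2) + (1.1)·(-3) + 0.4 = 1.5
errors² = [0.09, 1.21, 3.24, 1.0]
MSE = 5.5400/4 = 1.385

1.385


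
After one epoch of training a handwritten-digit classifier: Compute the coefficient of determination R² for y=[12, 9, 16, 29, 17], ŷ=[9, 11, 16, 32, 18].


ȳ = 16.6
SS_res = Σ(y-ŷ)² = 23
SS_tot = Σ(y-ȳ)² = 233.2
R² = 1 - SS_res/SS_tot = 1 - 0.0986 = 0.9014

0.9014


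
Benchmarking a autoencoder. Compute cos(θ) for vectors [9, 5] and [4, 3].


A·B = 9·4 + 5·3 = 51
‖A‖ = √106 = 10.2956, ‖B‖ = √25 = 5
cos = 51/(√106·√25) = 51/√2650 = 0.9907

0.9907


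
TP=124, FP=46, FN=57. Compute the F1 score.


Precision = 124/170 = 0.7294
Recall = 124/181 = 0.6851
F1 = 2·P·R/(P+R) = 2·TP/(2·TP+FP+FN) = 248/(248+46+57) = 248/351 = 0.7066

0.7066


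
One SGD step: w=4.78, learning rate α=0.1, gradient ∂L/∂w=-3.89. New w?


w_new = w - α·∇
= 4.78 - 0.1·-3.89
= 4.78 + 0.389
= 5.169

5.169


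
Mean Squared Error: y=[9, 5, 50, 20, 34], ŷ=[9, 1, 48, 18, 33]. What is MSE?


Squared errors: (9-9)²=0, (5-1)²=16, (50-48)²=4, (20-18)²=4, (34-33)²=1
Sum = 25
MSE = 25/5 = 5

5


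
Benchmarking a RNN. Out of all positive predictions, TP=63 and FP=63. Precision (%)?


Precision = TP/(TP+FP)
= 63/(63+63)
= 63/126 = 50.0%

50.0%


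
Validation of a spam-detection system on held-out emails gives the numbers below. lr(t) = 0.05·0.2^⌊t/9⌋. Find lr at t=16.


n_drops = ⌊16/9⌋ = 1
lr = 0.05·0.2^1 = 0.05·0.2 = 0.01

0.01


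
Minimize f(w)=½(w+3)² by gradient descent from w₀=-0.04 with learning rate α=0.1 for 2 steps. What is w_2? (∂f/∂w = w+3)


step 1: grad = -0.04+3 = 2.96; w = -0.04 - 0.1·(2.96) = -0.336
step 2: grad = -0.336+3 = 2.664; w = -0.336 - 0.1·(2.664) = -0.6024

-0.6024


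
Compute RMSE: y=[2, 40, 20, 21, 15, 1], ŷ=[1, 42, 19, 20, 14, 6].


MSE = 33/6 = 5.5
RMSE = √(33/6) = 2.3452

2.3452


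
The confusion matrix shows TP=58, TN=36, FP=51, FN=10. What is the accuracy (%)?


Accuracy = (TP+TN)/(TP+TN+FP+FN)
= (58+36)/(155)
= 94/155 = 60.65%

60.65%


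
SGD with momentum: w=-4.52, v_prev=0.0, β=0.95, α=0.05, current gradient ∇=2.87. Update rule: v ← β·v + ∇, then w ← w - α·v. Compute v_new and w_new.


v_new = 0.95·0.0 + 2.87 = 0 + 2.87 = 2.87
w_new = -4.52 - 0.05·2.87 = -4.52 - 0.1435 = -4.6635

v_new=2.87, w_new=-4.6635


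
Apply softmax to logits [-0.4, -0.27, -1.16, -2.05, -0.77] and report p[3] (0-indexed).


Exponentials: e^-0.4=0.6703, e^-0.27=0.7634, e^-1.16=0.3135, e^-2.05=0.1287, e^-0.77=0.463
Sum = 2.3389
Softmax = [0.2866, 0.3264, 0.134, 0.055, 0.198]
p[3] = 0.1287/2.3389 = 0.055

0.055


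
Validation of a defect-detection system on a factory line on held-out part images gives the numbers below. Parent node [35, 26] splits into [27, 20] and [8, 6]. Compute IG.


Parent = [35, 26], H_parent = 0.9842
H_left = 0.9839 (n=47), H_right = 0.9852 (n=14)
H_children = (47/61)·0.9839 + (14/61)·0.9852 = 0.9842
IG = 0.9842 - 0.9842 = 0.0

0.0


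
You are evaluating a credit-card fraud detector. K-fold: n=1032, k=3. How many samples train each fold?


Fold size = 1032/3 = 344
Training per fold = 1032 - 344 = 688

688


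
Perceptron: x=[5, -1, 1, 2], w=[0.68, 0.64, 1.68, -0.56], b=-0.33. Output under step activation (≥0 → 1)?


z = (5)·(0.68) + (-1)·(0.64) + (1)·(1.68) + (2)·(-0.56) - 0.33
  = 2.99
step(z) = 1 (z≥0)

1


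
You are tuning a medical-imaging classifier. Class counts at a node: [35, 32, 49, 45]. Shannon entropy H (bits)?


Probabilities: [35/161, 32/161, 49/161, 45/161] ≈ [0.2174, 0.1988, 0.3043, 0.2795]
H = -((35/161)·log₂(35/161) + (32/161)·log₂(32/161) + (49/161)·log₂(49/161) + (45/161)·log₂(45/161))
  = 1.9783 bits

1.9783 bits


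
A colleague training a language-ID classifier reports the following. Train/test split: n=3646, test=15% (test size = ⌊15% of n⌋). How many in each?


Test = ⌊3646·15/100⌋ = 546
Train = 3646 - 546 = 3100

Train: 3100, Test: 546


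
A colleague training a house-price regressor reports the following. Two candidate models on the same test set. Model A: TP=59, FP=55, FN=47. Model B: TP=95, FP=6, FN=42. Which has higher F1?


Model A: P=59/114=0.5175, R=59/106=0.5566, F1=2PR/(P+R)=2TP/(2TP+FP+FN)=118/220=0.5364
Model B: P=95/101=0.9406, R=95/137=0.6934, F1=2PR/(P+R)=2TP/(2TP+FP+FN)=190/238=0.7983
0.5364 < 0.7983 → Model B

Model B


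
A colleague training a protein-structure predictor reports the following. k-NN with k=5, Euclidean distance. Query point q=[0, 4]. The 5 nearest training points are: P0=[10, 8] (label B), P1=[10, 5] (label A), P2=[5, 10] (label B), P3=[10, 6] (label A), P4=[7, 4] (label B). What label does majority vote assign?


d(q,P0) = 10.7703  (label B)
d(q,P1) = 10.0499  (label A)
d(q,P2) = 7.8102  (label B)
d(q,P3) = 10.198  (label A)
d(q,P4) = 7.0  (label B)
Votes: A=2, B=3
Majority → B

B


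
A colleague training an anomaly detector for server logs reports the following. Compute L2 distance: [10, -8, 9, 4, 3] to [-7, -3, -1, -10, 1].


d = √((10+ 7)² + (-8+ 3)² + (9+ 1)² + (4+ 10)² + (3-1)²)
  = √(289 + 25 + 100 + 196 + 4)
  = √614 = 24.779

24.779


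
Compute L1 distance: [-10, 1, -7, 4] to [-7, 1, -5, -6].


d = |-10+ 7| + |1-1| + |-7+ 5| + |4+ 6|
  = 3 + 0 + 2 + 10
  = 15

15


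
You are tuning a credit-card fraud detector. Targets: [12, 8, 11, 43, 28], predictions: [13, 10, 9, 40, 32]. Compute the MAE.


Absolute errors: |12-13|=1, |8-10|=2, |11-9|=2, |43-40|=3, |28-32|=4
Sum = 12
MAE = 12/5 = 12/5

12/5


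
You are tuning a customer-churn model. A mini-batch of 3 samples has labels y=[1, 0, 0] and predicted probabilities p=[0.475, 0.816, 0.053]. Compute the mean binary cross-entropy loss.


L[0] = -ln(0.475) = 0.7444
L[1] = -ln(1-0.816) = -ln(0.184) = 1.6928
L[2] = -ln(1-0.053) = -ln(0.947) = 0.0545
mean = (0.7444 + 1.6928 + 0.0545)/3 = 0.8306

0.8306


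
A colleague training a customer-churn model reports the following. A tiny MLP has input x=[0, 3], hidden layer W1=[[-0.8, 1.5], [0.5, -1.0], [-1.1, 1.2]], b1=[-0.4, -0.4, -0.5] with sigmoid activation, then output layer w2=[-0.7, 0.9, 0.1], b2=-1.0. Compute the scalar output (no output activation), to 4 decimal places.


z1[0] = (-0.8)·(0) + (1.5)·(3) - 0.4 = 4.1
z1[1] = (0.5)·(0) + (-1.0)·(3) - 0.4 = -3.4
z1[2] = (-1.1)·(0) + (1.2)·(3) - 0.5 = 3.1
h = sigmoid(z1) = [0.9837, 0.0323, 0.9569]
output = (-0.7)·(0.9837) + (0.9)·(0.0323) + (0.1)·(0.9569) - 1.0 = -1.5638

-1.5638


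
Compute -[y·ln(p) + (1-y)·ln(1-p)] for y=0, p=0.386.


BCE = -[y·ln(p) + (1-y)·ln(1-p)]
= -0 - 1·ln(1-0.386)
= -ln(0.614) = 0.4878

0.4878


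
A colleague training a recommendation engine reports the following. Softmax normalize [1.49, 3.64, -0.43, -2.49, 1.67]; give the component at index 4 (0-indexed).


Exponentials: e^1.49=4.4371, e^3.64=38.0918, e^-0.43=0.6505, e^-2.49=0.0829, e^1.67=5.3122
Sum = 48.5745
Softmax = [0.0913, 0.7842, 0.0134, 0.0017, 0.1094]
p[4] = 5.3122/48.5745 = 0.1094

0.1094


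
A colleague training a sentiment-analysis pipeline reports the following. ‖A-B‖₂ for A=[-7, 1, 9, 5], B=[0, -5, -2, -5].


d = √((-7-0)² + (1+ 5)² + (9+ 2)² + (5+ 5)²)
  = √(49 + 36 + 121 + 100)
  = √306 = 17.4929

17.4929


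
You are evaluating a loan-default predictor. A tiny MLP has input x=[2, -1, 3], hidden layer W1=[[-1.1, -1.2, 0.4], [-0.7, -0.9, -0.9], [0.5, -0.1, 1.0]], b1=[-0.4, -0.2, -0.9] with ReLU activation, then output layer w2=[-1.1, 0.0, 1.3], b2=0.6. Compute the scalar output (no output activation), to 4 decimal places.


z1[0] = (-1.1)·(2) + (-1.2)·(-1) + (0.4)·(3) - 0.4 = -0.2
z1[1] = (-0.7)·(2) + (-0.9)·(-1) + (-0.9)·(3) - 0.2 = -3.4
z1[2] = (0.5)·(2) + (-0.1)·(-1) + (1.0)·(3) - 0.9 = 3.2
h = ReLU(z1) = [0.0, 0.0, 3.2]
output = (-1.1)·(0.0) + (0.0)·(0.0) + (1.3)·(3.2) + 0.6 = 4.76

4.76


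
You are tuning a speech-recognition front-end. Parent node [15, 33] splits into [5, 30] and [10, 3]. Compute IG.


Parent = [15, 33], H_parent = 0.896
H_left = 0.5917 (n=35), H_right = 0.7793 (n=13)
H_children = (35/48)·0.5917 + (13/48)·0.7793 = 0.6425
IG = 0.896 - 0.6425 = 0.2535

0.2535


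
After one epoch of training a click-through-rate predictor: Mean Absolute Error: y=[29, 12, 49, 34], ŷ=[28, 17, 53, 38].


Absolute errors: |29-28|=1, |12-17|=5, |49-53|=4, |34-38|=4
Sum = 14
MAE = 14/4 = 7/2

7/2


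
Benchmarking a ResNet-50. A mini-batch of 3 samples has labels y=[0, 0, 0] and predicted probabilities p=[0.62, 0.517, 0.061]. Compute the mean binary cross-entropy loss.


L[0] = -ln(1-0.62) = -ln(0.38) = 0.9676
L[1] = -ln(1-0.517) = -ln(0.483) = 0.7277
L[2] = -ln(1-0.061) = -ln(0.939) = 0.0629
mean = (0.9676 + 0.7277 + 0.0629)/3 = 0.5861

0.5861


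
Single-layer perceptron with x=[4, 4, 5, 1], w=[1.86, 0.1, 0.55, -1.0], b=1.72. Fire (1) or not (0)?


z = (4)·(1.86) + (4)·(0.1) + (5)·(0.55) + (1)·(-1.0) + 1.72
  = 11.31
step(z) = 1 (z≥0)

1


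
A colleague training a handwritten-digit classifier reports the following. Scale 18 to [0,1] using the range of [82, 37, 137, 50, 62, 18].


min=18, max=137
(18-18)/(137-18) = 0/119 = 0.0

0.0


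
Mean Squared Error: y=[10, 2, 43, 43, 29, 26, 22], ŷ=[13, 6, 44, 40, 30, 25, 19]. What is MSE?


Squared errors: (10-13)²=9, (2-6)²=16, (43-44)²=1, (43-40)²=9, (29-30)²=1, (26-25)²=1, (22-19)²=9
Sum = 46
MSE = 46/7 = 46/7

46/7


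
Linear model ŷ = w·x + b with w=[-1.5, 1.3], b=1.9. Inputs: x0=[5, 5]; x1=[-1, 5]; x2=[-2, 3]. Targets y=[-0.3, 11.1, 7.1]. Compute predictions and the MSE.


ŷ0 = (-1.5)·(5) + (1.3)·(5) + 1.9 = 0.9
ŷ1 = (-1.5)·(-1) + (1.3)·(5) + 1.9 = 9.9
ŷ2 = (-1.5)·(-2) + (1.3)·(3) + 1.9 = 8.8
errors² = [1.44, 1.44, 2.89]
MSE = 5.7700/3 = 1.9233

1.9233


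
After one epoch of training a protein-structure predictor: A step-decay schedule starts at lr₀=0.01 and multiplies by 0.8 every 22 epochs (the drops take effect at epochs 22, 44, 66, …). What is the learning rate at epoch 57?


n_drops = ⌊57/22⌋ = 2
lr = 0.01·0.8^2 = 0.01·0.64 = 0.0064

0.0064


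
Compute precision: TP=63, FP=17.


Precision = TP/(TP+FP)
= 63/(63+17)
= 63/80 = 78.75%

78.75%


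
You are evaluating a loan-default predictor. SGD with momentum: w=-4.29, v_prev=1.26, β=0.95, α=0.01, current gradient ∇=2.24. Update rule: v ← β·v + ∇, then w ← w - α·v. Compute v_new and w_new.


v_new = 0.95·1.26 + 2.24 = 1.197 + 2.24 = 3.437
w_new = -4.29 - 0.01·3.437 = -4.29 - 0.03437 = -4.32437

v_new=3.437, w_new=-4.32437


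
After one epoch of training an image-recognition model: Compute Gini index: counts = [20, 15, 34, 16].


Probabilities: [20/85, 15/85, 34/85, 16/85] ≈ [0.2353, 0.1765, 0.4, 0.1882]
Σpᵢ² = (400 + 225 + 1156 + 256)/85² = 2037/7225
Gini = 1 - Σpᵢ² = 1 - 2037/7225 = 0.7181

0.7181


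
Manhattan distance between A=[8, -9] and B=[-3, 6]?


d = |8+ 3| + |-9-6|
  = 11 + 15
  = 26

26


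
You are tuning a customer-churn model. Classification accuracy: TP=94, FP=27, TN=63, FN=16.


Accuracy = (TP+TN)/(TP+TN+FP+FN)
= (94+63)/(200)
= 157/200 = 78.5%

78.5%


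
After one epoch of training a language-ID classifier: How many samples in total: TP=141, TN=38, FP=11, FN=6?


Total = TP + TN + FP + FN
= 141 + 38 + 11 + 6
= 196
(Predicted positive: 152, predicted negative: 44)

196


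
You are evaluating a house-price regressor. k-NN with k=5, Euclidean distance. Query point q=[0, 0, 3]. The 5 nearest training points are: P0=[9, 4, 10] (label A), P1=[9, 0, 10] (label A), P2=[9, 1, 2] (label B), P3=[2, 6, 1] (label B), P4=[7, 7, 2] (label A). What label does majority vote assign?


d(q,P0) = 12.083  (label A)
d(q,P1) = 11.4018  (label A)
d(q,P2) = 9.1104  (label B)
d(q,P3) = 6.6332  (label B)
d(q,P4) = 9.9499  (label A)
Votes: A=3, B=2
Majority → A

A


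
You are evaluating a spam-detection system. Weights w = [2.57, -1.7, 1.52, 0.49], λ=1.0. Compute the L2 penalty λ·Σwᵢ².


‖w‖₂² = (2.57)² + (-1.7)² + (1.52)² + (0.49)²
     = 6.6049 + 2.89 + 2.3104 + 0.2401
     = 12.0454
λ·‖w‖₂² = 1.0·12.0454 = 12.0454

12.0454


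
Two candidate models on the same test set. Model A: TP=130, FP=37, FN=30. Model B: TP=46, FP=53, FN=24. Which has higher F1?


Model A: P=130/167=0.7784, R=130/160=0.8125, F1=2PR/(P+R)=2TP/(2TP+FP+FN)=260/327=0.7951
Model B: P=46/99=0.4646, R=46/70=0.6571, F1=2PR/(P+R)=2TP/(2TP+FP+FN)=92/169=0.5444
0.7951 > 0.5444 → Model A

Model A


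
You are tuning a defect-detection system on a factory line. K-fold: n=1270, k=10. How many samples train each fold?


Fold size = 1270/10 = 127
Training per fold = 1270 - 127 = 1143

1143


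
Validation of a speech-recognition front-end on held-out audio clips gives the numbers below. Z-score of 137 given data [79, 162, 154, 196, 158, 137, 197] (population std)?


μ = 154.7143, σ = 37.0394
z = (137 - 154.7143)/37.0394 = -0.4783

-0.4783


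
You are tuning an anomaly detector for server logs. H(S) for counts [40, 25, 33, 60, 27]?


Probabilities: [40/185, 25/185, 33/185, 60/185, 27/185] ≈ [0.2162, 0.1351, 0.1784, 0.3243, 0.1459]
H = -((40/185)·log₂(40/185) + (25/185)·log₂(25/185) + (33/185)·log₂(33/185) + (60/185)·log₂(60/185) + (27/185)·log₂(27/185))
  = 2.2436 bits

2.2436 bits


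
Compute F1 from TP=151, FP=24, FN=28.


Precision = 151/175 = 0.8629
Recall = 151/179 = 0.8436
F1 = 2·P·R/(P+R) = 2·TP/(2·TP+FP+FN) = 302/(302+24+28) = 302/354 = 0.8531

0.8531


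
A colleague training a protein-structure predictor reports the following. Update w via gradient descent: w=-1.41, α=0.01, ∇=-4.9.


w_new = w - α·∇
= -1.41 - 0.01·-4.9
= -1.41 + 0.049
= -1.361

-1.361


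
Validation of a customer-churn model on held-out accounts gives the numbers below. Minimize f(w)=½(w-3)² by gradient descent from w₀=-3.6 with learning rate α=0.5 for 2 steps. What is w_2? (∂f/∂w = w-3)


step 1: grad = -3.6-3 = -6.6; w = -3.6 - 0.5·(-6.6) = -0.3
step 2: grad = -0.3-3 = -3.3; w = -0.3 - 0.5·(-3.3) = 1.35

1.35


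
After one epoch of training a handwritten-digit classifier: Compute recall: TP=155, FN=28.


Recall = TP/(TP+FN)
= 155/(155+28)
= 155/183 = 84.7%

84.7%


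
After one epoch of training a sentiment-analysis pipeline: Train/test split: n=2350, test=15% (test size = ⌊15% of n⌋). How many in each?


Test = ⌊2350·15/100⌋ = 352
Train = 2350 - 352 = 1998

Train: 1998, Test: 352


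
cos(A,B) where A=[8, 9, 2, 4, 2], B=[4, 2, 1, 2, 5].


A·B = 8·4 + 9·2 + 2·1 + 4·2 + 2·5 = 70
‖A‖ = √169 = 13, ‖B‖ = √50 = 7.0711
cos = 70/(√169·√50) = 70/√8450 = 0.7615

0.7615


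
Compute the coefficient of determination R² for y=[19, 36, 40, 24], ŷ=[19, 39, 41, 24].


ȳ = 29.75
SS_res = Σ(y-ŷ)² = 10
SS_tot = Σ(y-ȳ)² = 292.75
R² = 1 - SS_res/SS_tot = 1 - 0.0342 = 0.9658

0.9658


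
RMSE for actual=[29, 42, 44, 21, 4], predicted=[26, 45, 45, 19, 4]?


MSE = 23/5 = 4.6
RMSE = √(23/5) = 2.1448

2.1448


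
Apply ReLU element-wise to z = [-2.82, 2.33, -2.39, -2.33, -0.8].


ReLU(-2.82) = max(0, -2.82) = 0.0
ReLU(2.33) = max(0, 2.33) = 2.33
ReLU(-2.39) = max(0, -2.39) = 0.0
ReLU(-2.33) = max(0, -2.33) = 0.0
ReLU(-0.8) = max(0, -0.8) = 0.0
result = [0.0, 2.33, 0.0, 0.0, 0.0]

[0.0, 2.33, 0.0, 0.0, 0.0]


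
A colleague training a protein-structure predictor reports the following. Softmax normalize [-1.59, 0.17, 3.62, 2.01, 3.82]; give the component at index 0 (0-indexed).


Exponentials: e^-1.59=0.2039, e^0.17=1.1853, e^3.62=37.3376, e^2.01=7.4633, e^3.82=45.6042
Sum = 91.7943
Softmax = [0.0022, 0.0129, 0.4068, 0.0813, 0.4968]
p[0] = 0.2039/91.7943 = 0.0022

0.0022


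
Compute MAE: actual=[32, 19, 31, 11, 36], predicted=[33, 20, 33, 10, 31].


Absolute errors: |32-33|=1, |19-20|=1, |31-33|=2, |11-10|=1, |36-31|=5
Sum = 10
MAE = 10/5 = 2

2


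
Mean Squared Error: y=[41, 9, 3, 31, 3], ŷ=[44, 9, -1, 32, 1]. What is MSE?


Squared errors: (41-44)²=9, (9-9)²=0, (3+ 1)²=16, (31-32)²=1, (3-1)²=4
Sum = 30
MSE = 30/5 = 6

6


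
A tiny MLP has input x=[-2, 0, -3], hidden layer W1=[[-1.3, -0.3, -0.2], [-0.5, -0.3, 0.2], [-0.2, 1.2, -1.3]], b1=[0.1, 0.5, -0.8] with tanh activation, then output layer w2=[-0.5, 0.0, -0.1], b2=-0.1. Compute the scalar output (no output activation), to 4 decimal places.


z1[0] = (-1.3)·(-2) + (-0.3)·(0) + (-0.2)·(-3) + 0.1 = 3.3
z1[1] = (-0.5)·(-2) + (-0.3)·(0) + (0.2)·(-3) + 0.5 = 0.9
z1[2] = (-0.2)·(-2) + (1.2)·(0) + (-1.3)·(-3) - 0.8 = 3.5
h = tanh(z1) = [0.9973, 0.7163, 0.9982]
output = (-0.5)·(0.9973) + (0.0)·(0.7163) + (-0.1)·(0.9982) - 0.1 = -0.6985

-0.6985


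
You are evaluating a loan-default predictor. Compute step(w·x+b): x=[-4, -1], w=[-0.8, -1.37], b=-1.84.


z = (-4)·(-0.8) + (-1)·(-1.37) - 1.84
  = 2.73
step(z) = 1 (z≥0)

1


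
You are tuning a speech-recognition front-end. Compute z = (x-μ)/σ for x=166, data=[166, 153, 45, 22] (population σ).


μ = 96.5, σ = 63.6887
z = (166 - 96.5)/63.6887 = 1.0912

1.0912


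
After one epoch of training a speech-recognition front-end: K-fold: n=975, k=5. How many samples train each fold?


Fold size = 975/5 = 195
Training per fold = 975 - 195 = 780

780


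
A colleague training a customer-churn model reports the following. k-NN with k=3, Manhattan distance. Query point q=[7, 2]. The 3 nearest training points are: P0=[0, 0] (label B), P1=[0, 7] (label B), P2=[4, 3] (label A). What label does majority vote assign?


d(q,P0) = 9  (label B)
d(q,P1) = 12  (label B)
d(q,P2) = 4  (label A)
Votes: A=1, B=2
Majority → B

B


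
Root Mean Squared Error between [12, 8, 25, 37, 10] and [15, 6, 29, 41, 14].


MSE = 61/5 = 12.2
RMSE = √(61/5) = 3.4928

3.4928


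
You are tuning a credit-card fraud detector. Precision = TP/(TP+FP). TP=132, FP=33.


Precision = TP/(TP+FP)
= 132/(132+33)
= 132/165 = 80.0%

80.0%


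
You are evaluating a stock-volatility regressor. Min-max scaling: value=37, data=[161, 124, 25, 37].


min=25, max=161
(37-25)/(161-25) = 12/136 = 0.0882

0.0882


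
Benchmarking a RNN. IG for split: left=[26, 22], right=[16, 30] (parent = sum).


Parent = [42, 52], H_parent = 0.9918
H_left = 0.995 (n=48), H_right = 0.9321 (n=46)
H_children = (48/94)·0.995 + (46/94)·0.9321 = 0.9642
IG = 0.9918 - 0.9642 = 0.0276

0.0276


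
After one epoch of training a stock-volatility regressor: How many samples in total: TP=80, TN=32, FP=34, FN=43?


Total = TP + TN + FP + FN
= 80 + 32 + 34 + 43
= 189
(Predicted positive: 114, predicted negative: 75)

189


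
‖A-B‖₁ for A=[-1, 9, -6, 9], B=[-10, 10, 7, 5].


d = |-1+ 10| + |9-10| + |-6-7| + |9-5|
  = 9 + 1 + 13 + 4
  = 27

27


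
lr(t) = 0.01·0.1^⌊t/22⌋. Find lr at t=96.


n_drops = ⌊96/22⌋ = 4
lr = 0.01·0.1^4 = 0.01·0.0001 = 0.000001

0.000001


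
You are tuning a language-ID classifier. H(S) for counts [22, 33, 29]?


Probabilities: [22/84, 33/84, 29/84] ≈ [0.2619, 0.3929, 0.3452]
H = -((22/84)·log₂(22/84) + (33/84)·log₂(33/84) + (29/84)·log₂(29/84))
  = 1.5655 bits

1.5655 bits


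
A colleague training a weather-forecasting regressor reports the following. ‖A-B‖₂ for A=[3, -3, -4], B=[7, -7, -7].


d = √((3-7)² + (-3+ 7)² + (-4+ 7)²)
  = √(16 + 16 + 9)
  = √41 = 6.4031

6.4031


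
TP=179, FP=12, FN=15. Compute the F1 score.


Precision = 179/191 = 0.9372
Recall = 179/194 = 0.9227
F1 = 2·P·R/(P+R) = 2·TP/(2·TP+FP+FN) = 358/(358+12+15) = 358/385 = 0.9299

0.9299


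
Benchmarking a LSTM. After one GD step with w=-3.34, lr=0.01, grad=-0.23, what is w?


w_new = w - α·∇
= -3.34 - 0.01·-0.23
= -3.34 + 0.0023
= -3.3377

-3.3377


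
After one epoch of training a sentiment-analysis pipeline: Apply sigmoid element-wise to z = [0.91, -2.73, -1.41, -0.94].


σ(0.91) = 1/(1+e^-0.91) = 0.713
σ(-2.73) = 1/(1+e^2.73) = 0.0612
σ(-1.41) = 1/(1+e^1.41) = 0.1962
σ(-0.94) = 1/(1+e^0.94) = 0.2809
result = [0.713, 0.0612, 0.1962, 0.2809]

[0.713, 0.0612, 0.1962, 0.2809]


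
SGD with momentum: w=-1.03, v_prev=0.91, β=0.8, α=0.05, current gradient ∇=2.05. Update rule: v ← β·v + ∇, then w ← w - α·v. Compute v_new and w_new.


v_new = 0.8·0.91 + 2.05 = 0.728 + 2.05 = 2.778
w_new = -1.03 - 0.05·2.778 = -1.03 - 0.1389 = -1.1689

v_new=2.778, w_new=-1.1689


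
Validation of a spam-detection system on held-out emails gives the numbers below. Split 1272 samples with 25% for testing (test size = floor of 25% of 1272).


Test = ⌊1272·25/100⌋ = 318
Train = 1272 - 318 = 954

Train: 954, Test: 318


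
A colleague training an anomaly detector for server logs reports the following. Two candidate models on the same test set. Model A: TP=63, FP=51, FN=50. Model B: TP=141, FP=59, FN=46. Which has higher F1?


Model A: P=63/114=0.5526, R=63/113=0.5575, F1=2PR/(P+R)=2TP/(2TP+FP+FN)=126/227=0.5551
Model B: P=141/200=0.705, R=141/187=0.754, F1=2PR/(P+R)=2TP/(2TP+FP+FN)=282/387=0.7287
0.5551 < 0.7287 → Model B

Model B


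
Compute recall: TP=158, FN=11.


Recall = TP/(TP+FN)
= 158/(158+11)
= 158/169 = 93.49%

93.49%


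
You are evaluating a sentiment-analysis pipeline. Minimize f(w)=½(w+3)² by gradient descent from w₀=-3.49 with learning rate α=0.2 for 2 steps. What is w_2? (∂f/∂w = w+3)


step 1: grad = -3.49+3 = -0.49; w = -3.49 - 0.2·(-0.49) = -3.392
step 2: grad = -3.392+3 = -0.392; w = -3.392 - 0.2·(-0.392) = -3.3136

-3.3136


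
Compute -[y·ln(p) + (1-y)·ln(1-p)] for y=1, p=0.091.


BCE = -[y·ln(p) + (1-y)·ln(1-p)]
= -1·ln(0.091) - 0
= -ln(0.091) = 2.3969

2.3969


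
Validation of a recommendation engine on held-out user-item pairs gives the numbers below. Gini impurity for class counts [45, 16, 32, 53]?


Probabilities: [45/146, 16/146, 32/146, 53/146] ≈ [0.3082, 0.1096, 0.2192, 0.363]
Σpᵢ² = (2025 + 256 + 1024 + 2809)/146² = 6114/21316
Gini = 1 - Σpᵢ² = 1 - 6114/21316 = 0.7132

0.7132


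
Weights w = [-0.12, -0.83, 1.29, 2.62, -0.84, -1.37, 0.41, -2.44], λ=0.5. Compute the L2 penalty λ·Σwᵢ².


‖w‖₂² = (-0.12)² + (-0.83)² + (1.29)² + (2.62)² + (-0.84)² + (-1.37)² + (0.41)² + (-2.44)²
     = 0.0144 + 0.6889 + 1.6641 + 6.8644 + 0.7056 + 1.8769 + 0.1681 + 5.9536
     = 17.936
λ·‖w‖₂² = 0.5·17.936 = 8.968

8.968


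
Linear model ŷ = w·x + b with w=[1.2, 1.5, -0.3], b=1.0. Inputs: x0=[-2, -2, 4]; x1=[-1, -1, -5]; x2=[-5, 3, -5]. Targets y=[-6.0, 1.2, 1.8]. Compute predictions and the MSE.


ŷ0 = (1.2)·(-2) + (1.5)·(-2) + (-0.3)·(4) + 1.0 = -5.6
ŷ1 = (1.2)·(-1) + (1.5)·(-1) + (-0.3)·(-5) + 1.0 = -0.2
ŷ2 = (1.2)·(-5) + (1.5)·(3) + (-0.3)·(-5) + 1.0 = 1.0
errors² = [0.16, 1.96, 0.64]
MSE = 2.7600/3 = 0.92

0.92


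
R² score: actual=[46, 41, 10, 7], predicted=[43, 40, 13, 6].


ȳ = 26
SS_res = Σ(y-ŷ)² = 20
SS_tot = Σ(y-ȳ)² = 1242
R² = 1 - SS_res/SS_tot = 1 - 0.0161 = 0.9839

0.9839


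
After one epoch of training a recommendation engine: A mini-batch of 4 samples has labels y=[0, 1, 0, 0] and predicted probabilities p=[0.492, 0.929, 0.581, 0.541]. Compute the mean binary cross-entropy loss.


L[0] = -ln(1-0.492) = -ln(0.508) = 0.6773
L[1] = -ln(0.929) = 0.0736
L[2] = -ln(1-0.581) = -ln(0.419) = 0.8699
L[3] = -ln(1-0.541) = -ln(0.459) = 0.7787
mean = (0.6773 + 0.0736 + 0.8699 + 0.7787)/4 = 0.5999

0.5999


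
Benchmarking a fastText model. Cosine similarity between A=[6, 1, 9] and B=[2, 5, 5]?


A·B = 6·2 + 1·5 + 9·5 = 62
‖A‖ = √118 = 10.8628, ‖B‖ = √54 = 7.3485
cos = 62/(√118·√54) = 62/√6372 = 0.7767

0.7767


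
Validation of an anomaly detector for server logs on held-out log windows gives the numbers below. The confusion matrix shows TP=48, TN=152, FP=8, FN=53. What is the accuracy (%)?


Accuracy = (TP+TN)/(TP+TN+FP+FN)
= (48+152)/(261)
= 200/261 = 76.63%

76.63%


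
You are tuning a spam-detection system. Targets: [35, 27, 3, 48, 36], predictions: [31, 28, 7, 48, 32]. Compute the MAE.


Absolute errors: |35-31|=4, |27-28|=1, |3-7|=4, |48-48|=0, |36-32|=4
Sum = 13
MAE = 13/5 = 13/5

13/5


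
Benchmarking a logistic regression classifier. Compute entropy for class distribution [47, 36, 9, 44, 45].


Probabilities: [47/181, 36/181, 9/181, 44/181, 45/181] ≈ [0.2597, 0.1989, 0.0497, 0.2431, 0.2486]
H = -((47/181)·log₂(47/181) + (36/181)·log₂(36/181) + (9/181)·log₂(9/181) + (44/181)·log₂(44/181) + (45/181)·log₂(45/181))
  = 2.1791 bits

2.1791 bits


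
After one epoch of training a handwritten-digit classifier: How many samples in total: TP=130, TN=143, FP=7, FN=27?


Total = TP + TN + FP + FN
= 130 + 143 + 7 + 27
= 307
(Predicted positive: 137, predicted negative: 170)

307


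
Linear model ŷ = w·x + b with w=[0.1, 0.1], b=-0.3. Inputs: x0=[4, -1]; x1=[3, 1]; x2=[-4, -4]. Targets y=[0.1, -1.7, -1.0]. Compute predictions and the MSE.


ŷ0 = (0.1)·(4) + (0.1)·(-1) - 0.3 = 0.0
ŷ1 = (0.1)·(3) + (0.1)·(1) - 0.3 = 0.1
ŷ2 = (0.1)·(-4) + (0.1)·(-4) - 0.3 = -1.1
errors² = [0.01, 3.24, 0.01]
MSE = 3.2600/3 = 1.0867

1.0867


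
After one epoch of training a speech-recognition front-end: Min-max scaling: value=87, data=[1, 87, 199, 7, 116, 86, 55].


min=1, max=199
(87-1)/(199-1) = 86/198 = 0.4343

0.4343


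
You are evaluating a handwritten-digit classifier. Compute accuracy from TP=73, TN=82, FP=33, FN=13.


Accuracy = (TP+TN)/(TP+TN+FP+FN)
= (73+82)/(201)
= 155/201 = 77.11%

77.11%


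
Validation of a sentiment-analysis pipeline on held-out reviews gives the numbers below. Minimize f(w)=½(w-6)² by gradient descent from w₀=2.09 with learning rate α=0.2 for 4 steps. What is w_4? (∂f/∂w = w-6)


step 1: grad = 2.09-6 = -3.91; w = 2.09 - 0.2·(-3.91) = 2.872
step 2: grad = 2.872-6 = -3.128; w = 2.872 - 0.2·(-3.128) = 3.4976
step 3: grad = 3.4976-6 = -2.5024; w = 3.4976 - 0.2·(-2.5024) = 3.99808
step 4: grad = 3.99808-6 = -2.00192; w = 3.99808 - 0.2·(-2.00192) = 4.398464

4.398464


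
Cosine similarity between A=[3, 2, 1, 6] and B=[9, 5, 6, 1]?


A·B = 3·9 + 2·5 + 1·6 + 6·1 = 49
‖A‖ = √50 = 7.0711, ‖B‖ = √143 = 11.9583
cos = 49/(√50·√143) = 49/√7150 = 0.5795

0.5795


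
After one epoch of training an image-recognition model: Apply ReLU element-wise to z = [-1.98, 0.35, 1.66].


ReLU(-1.98) = max(0, -1.98) = 0.0
ReLU(0.35) = max(0, 0.35) = 0.35
ReLU(1.66) = max(0, 1.66) = 1.66
result = [0.0, 0.35, 1.66]

[0.0, 0.35, 1.66]


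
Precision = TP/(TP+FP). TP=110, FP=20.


Precision = TP/(TP+FP)
= 110/(110+20)
= 110/130 = 84.62%

84.62%


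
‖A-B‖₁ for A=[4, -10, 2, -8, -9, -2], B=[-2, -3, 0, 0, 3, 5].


d = |4+ 2| + |-10+ 3| + |2-0| + |-8-0| + |-9-3| + |-2-5|
  = 6 + 7 + 2 + 8 + 12 + 7
  = 42

42


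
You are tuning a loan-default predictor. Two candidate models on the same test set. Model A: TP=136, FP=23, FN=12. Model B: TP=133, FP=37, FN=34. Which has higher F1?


Model A: P=136/159=0.8553, R=136/148=0.9189, F1=2PR/(P+R)=2TP/(2TP+FP+FN)=272/307=0.886
Model B: P=133/170=0.7824, R=133/167=0.7964, F1=2PR/(P+R)=2TP/(2TP+FP+FN)=266/337=0.7893
0.886 > 0.7893 → Model A

Model A


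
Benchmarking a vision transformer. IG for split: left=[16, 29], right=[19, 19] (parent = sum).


Parent = [35, 48], H_parent = 0.9822
H_left = 0.9389 (n=45), H_right = 1 (n=38)
H_children = (45/83)·0.9389 + (38/83)·1 = 0.9669
IG = 0.9822 - 0.9669 = 0.0153

0.0153


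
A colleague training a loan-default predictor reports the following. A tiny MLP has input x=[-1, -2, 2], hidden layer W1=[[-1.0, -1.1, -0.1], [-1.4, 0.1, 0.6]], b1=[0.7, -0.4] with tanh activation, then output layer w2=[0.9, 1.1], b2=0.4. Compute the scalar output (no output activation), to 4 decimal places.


z1[0] = (-1.0)·(-1) + (-1.1)·(-2) + (-0.1)·(2) + 0.7 = 3.7
z1[1] = (-1.4)·(-1) + (0.1)·(-2) + (0.6)·(2) - 0.4 = 2.0
h = tanh(z1) = [0.9988, 0.964]
output = (0.9)·(0.9988) + (1.1)·(0.964) + 0.4 = 2.3593

2.3593
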